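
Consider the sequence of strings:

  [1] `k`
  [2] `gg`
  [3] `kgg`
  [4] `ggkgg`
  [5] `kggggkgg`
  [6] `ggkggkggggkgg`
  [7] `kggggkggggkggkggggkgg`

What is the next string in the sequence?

ggkggkggggkggkggggkggggkggkggggkgg

Each term (from the third on) is the two preceding terms concatenated in order: term 3 = k·gg = kgg.
Continuing: ggkggkggggkgg · kggggkggggkggkggggkgg gives term 8.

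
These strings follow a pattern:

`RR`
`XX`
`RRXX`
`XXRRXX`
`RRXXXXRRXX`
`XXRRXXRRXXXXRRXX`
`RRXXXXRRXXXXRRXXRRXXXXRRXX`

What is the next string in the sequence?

This is a Fibonacci-style word recurrence s(k) = s(k−2)·s(k−1): e.g. RR·XX = RRXX.
So term 8 is XXRRXXRRXXXXRRXX·RRXXXXRRXXXXRRXXRRXXXXRRXX.

XXRRXXRRXXXXRRXXRRXXXXRRXXXXRRXXRRXXXXRRXX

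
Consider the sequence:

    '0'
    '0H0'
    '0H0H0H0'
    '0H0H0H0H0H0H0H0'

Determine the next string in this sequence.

s(k+1) = s(k)·H·s(k) — each term doubles the last with 'H' between the halves.
One more doubling of 0H0H0H0H0H0H0H0 gives the answer.

0H0H0H0H0H0H0H0H0H0H0H0H0H0H0H0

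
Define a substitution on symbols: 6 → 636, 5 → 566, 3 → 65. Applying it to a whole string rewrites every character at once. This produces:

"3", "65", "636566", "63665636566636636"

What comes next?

Replace each of the 17 characters of 63665636566636636 in place — 636 65 636 636 566 636 65 636 566 636 636 636 65 636 636 65 636 — and concatenate.

63665636636566636656365666366366366563663665636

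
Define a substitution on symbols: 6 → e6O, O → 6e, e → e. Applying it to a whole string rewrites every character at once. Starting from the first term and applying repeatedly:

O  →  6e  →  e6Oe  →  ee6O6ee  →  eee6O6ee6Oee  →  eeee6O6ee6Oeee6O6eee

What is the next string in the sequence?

Replace each of the 20 characters of eeee6O6ee6Oeee6O6eee in place — e e e e e6O 6e e6O e e e6O 6e e e e e6O 6e e6O e e e — and concatenate.

eeeee6O6ee6Oeee6O6eeeee6O6ee6Oeee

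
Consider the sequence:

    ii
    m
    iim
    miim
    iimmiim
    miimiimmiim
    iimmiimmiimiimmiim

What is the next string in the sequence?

miimiimmiimiimmiimmiimiimmiim

This is a Fibonacci-style word recurrence s(k) = s(k−2)·s(k−1): e.g. ii·m = iim.
The next term joins miimiimmiim and iimmiimmiimiimmiim.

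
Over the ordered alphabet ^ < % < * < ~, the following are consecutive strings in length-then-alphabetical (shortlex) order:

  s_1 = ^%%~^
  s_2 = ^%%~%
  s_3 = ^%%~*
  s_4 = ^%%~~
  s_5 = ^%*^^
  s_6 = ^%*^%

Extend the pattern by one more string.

^%*^*

Find the rightmost character of ^%*^% below ~, bump it to the next letter, and reset everything to its right to ^.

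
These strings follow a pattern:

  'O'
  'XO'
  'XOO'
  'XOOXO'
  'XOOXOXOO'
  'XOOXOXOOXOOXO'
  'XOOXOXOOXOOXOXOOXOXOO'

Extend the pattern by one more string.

Each term (from the third on) is the previous term followed by the one before it: term 3 = XO·O = XOO.
So term 8 is XOOXOXOOXOOXOXOOXOXOO·XOOXOXOOXOOXO.

XOOXOXOOXOOXOXOOXOXOOXOOXOXOOXOOXO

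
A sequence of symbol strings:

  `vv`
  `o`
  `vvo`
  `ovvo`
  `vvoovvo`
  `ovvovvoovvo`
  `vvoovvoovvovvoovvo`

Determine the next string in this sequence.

ovvovvoovvovvoovvoovvovvoovvo

This is a Fibonacci-style word recurrence s(k) = s(k−2)·s(k−1): e.g. vv·o = vvo.
Continuing: ovvovvoovvo · vvoovvoovvovvoovvo gives term 8.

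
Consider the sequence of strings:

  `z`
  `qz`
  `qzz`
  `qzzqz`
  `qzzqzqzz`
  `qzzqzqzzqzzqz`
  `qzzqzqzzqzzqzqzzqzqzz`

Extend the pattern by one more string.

qzzqzqzzqzzqzqzzqzqzzqzzqzqzzqzzqz

From term 3 onward, concatenate the last term with the second-to-last: qz·z = qzz, qzz·qz = qzzqz, …
The next term joins qzzqzqzzqzzqzqzzqzqzz and qzzqzqzzqzzqz.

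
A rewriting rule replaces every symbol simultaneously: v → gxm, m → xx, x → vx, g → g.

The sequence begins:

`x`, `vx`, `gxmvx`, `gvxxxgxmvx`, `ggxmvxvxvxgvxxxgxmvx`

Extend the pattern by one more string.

Rewriting the 20 symbols of ggxmvxvxvxgvxxxgxmvx one by one yields g g vx xx gxm vx gxm vx gxm vx g gxm vx vx vx g vx xx gxm vx; concatenated:

ggvxxxgxmvxgxmvxgxmvxggxmvxvxvxgvxxxgxmvx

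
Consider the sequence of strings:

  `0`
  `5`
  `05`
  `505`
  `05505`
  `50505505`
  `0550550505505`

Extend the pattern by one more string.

This is a Fibonacci-style word recurrence s(k) = s(k−2)·s(k−1): e.g. 0·5 = 05.
So term 8 is 50505505·0550550505505.

505055050550550505505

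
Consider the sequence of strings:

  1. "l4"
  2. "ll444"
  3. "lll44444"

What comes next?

Each string has the form l^{n} 4^{2n-1} (n = 1, 2, …).
Setting n = 4 gives 4, 7 characters in each block.

llll4444444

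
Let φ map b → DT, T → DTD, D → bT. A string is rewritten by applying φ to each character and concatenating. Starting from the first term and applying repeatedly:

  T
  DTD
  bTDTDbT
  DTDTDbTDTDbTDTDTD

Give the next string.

Applying the rule to each of the 17 symbols of DTDTDbTDTDbTDTDTD gives the pieces bT DTD bT DTD bT DT DTD bT DTD bT DT DTD bT DTD bT DTD bT, which concatenate to the answer.

bTDTDbTDTDbTDTDTDbTDTDbTDTDTDbTDTDbTDTDbT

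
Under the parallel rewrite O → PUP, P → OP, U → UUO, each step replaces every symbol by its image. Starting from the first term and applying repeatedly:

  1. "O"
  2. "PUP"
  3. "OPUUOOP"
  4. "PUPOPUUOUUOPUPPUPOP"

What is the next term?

φ(PUPOPUUOUUOPUPPUPOP) expands symbol-by-symbol to OP UUO OP PUP OP UUO UUO PUP UUO UUO PUP OP UUO OP OP UUO OP PUP OP; joining the 19 pieces gives the next term.

OPUUOOPPUPOPUUOUUOPUPUUOUUOPUPOPUUOOPOPUUOOPPUPOP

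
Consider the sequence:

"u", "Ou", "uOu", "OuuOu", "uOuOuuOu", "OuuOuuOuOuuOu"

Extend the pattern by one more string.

From term 3 onward, concatenate the second-to-last term with the last: u·Ou = uOu, Ou·uOu = OuuOu, …
The next term joins uOuOuuOu and OuuOuuOuOuuOu.

uOuOuuOuOuuOuuOuOuuOu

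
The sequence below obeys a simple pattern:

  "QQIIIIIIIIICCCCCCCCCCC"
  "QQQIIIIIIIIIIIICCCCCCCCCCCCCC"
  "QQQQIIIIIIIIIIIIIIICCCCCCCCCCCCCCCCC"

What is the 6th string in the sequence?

Reading off run lengths: Q runs 2, 3, 4; I runs 9, 12, 15; C runs 11, 14, 17 — each is linear in n, where the shown terms are n = 3, 4, 5.
Setting n = 8 gives 7, 24, 26 characters in each block.

QQQQQQQIIIIIIIIIIIIIIIIIIIIIIIICCCCCCCCCCCCCCCCCCCCCCCCCC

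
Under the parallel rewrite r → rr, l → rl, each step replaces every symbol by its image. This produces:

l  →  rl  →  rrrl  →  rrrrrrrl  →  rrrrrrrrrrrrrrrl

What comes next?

Rewriting the 16 symbols of rrrrrrrrrrrrrrrl one by one yields rr rr rr rr rr rr rr rr rr rr rr rr rr rr rr rl; concatenated:

rrrrrrrrrrrrrrrrrrrrrrrrrrrrrrrl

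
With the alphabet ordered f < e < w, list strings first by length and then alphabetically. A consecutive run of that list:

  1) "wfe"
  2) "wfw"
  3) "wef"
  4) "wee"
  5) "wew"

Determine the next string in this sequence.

The successor of wew increments the rightmost position that isn't already w and resets every position after it to f.

wwf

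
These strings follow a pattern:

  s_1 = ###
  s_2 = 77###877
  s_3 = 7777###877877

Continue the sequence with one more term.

777777###877877877

Every step adds 77 to the front and 877 to the end of the previous string.
One more step from 7777###877877 gives the answer.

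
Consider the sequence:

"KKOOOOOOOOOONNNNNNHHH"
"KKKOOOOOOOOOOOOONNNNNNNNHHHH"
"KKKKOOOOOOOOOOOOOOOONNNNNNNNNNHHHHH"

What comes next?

The n-th term is n-1 K's then 3n+1 O's then 2n N's then n H's, where the shown terms are n = 3, 4, 5.
For the next term, n = 6, so the run lengths are 5, 19, 12, 6.

KKKKKOOOOOOOOOOOOOOOOOOONNNNNNNNNNNNHHHHHH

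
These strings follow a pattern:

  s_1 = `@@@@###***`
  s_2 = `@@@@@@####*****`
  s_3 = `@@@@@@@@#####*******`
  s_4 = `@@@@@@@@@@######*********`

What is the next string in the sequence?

@@@@@@@@@@@@#######***********

Each string has the form @^{2n} #^{n+1} *^{2n-1}, where the shown terms are n = 2, 3, 4, 5.
Setting n = 6 gives 12, 7, 11 characters in each block.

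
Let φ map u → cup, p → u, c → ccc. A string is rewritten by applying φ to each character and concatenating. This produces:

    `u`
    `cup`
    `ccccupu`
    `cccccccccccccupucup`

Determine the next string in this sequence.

ccccccccccccccccccccccccccccccccccccccccupucupccccupu

Replace each of the 19 characters of cccccccccccccupucup in place — ccc ccc ccc ccc ccc ccc ccc ccc ccc ccc ccc ccc ccc cup u cup ccc cup u — and concatenate.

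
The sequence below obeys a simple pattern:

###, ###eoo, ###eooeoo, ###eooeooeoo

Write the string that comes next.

###eooeooeooeoo

Each term is the previous one with eoo appended.
So the next term is ###eooeooeoo·eoo.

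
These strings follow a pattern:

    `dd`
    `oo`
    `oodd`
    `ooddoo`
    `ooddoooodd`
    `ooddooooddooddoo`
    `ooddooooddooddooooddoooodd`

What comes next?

ooddooooddooddooooddooooddooddooooddooddoo

Each term (from the third on) is the previous term followed by the one before it: term 3 = oo·dd = oodd.
So term 8 is ooddooooddooddooooddoooodd·ooddooooddooddoo.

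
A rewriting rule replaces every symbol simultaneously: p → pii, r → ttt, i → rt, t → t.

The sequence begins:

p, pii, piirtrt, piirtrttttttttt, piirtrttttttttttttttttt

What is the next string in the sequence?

Replace each of the 23 characters of piirtrttttttttttttttttt in place — pii rt rt ttt t ttt t t t t t t t t t t t t t t t t t — and concatenate.

piirtrttttttttttttttttttttttttt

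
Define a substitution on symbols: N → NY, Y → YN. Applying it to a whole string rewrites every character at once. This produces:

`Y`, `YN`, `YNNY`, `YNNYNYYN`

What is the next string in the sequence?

YNNYNYYNNYYNYNNY

Rewriting each symbol of YNNYNYYN: Y→YN, N→NY, N→NY, Y→YN, N→NY, Y→YN, Y→YN, N→NY, which concatenates to YN NY NY YN NY YN YN NY.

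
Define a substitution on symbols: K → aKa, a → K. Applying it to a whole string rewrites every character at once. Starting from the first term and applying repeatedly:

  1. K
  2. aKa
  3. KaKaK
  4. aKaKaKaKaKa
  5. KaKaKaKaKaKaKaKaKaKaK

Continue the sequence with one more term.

aKaKaKaKaKaKaKaKaKaKaKaKaKaKaKaKaKaKaKaKaKa

φ(KaKaKaKaKaKaKaKaKaKaK) expands symbol-by-symbol to aKa K aKa K aKa K aKa K aKa K aKa K aKa K aKa K aKa K aKa K aKa; joining the 21 pieces gives the next term.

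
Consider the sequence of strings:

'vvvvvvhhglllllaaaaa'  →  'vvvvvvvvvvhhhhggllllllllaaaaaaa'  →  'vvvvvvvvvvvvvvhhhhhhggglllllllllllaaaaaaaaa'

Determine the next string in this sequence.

Term n consists of 4n+2 v's, followed by 2n h's, followed by n g's, followed by 3n+2 l's, followed by 2n+3 a's (n = 1, 2, …).
At n = 4 the blocks have lengths 18, 8, 4, 14, 11.

vvvvvvvvvvvvvvvvvvhhhhhhhhggggllllllllllllllaaaaaaaaaaa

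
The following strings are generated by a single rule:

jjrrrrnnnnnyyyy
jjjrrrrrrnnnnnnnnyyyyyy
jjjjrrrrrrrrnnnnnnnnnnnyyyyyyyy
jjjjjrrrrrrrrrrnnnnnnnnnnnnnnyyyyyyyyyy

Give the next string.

Term n consists of n j's, followed by 2n r's, followed by 3n-1 n's, followed by 2n y's, where the shown terms are n = 2, 3, 4, 5.
Setting n = 6 gives 6, 12, 17, 12 characters in each block.

jjjjjjrrrrrrrrrrrrnnnnnnnnnnnnnnnnnyyyyyyyyyyyy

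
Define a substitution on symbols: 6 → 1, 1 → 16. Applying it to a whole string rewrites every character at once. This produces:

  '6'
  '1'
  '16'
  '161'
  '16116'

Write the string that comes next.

16116161

Apply φ to 16116 symbol by symbol: 1→16, 6→1, 1→16, 1→16, 6→1; joined: 16 1 16 16 1.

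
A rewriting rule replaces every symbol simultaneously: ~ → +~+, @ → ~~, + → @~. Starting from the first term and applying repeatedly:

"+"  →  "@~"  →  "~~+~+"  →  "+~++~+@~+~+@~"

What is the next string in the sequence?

Rewriting the 13 symbols of +~++~+@~+~+@~ one by one yields @~ +~+ @~ @~ +~+ @~ ~~ +~+ @~ +~+ @~ ~~ +~+; concatenated:

@~+~+@~@~+~+@~~~+~+@~+~+@~~~+~+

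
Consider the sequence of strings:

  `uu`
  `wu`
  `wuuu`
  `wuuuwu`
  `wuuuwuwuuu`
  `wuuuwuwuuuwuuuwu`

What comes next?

Each term (from the third on) is the previous term followed by the one before it: term 3 = wu·uu = wuuu.
The next term joins wuuuwuwuuuwuuuwu and wuuuwuwuuu.

wuuuwuwuuuwuuuwuwuuuwuwuuu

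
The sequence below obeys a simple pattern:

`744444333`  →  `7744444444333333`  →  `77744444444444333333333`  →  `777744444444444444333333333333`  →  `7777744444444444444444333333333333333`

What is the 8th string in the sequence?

7777777744444444444444444444444444333333333333333333333333

Reading off run lengths: 7 runs 1, 2, 3, 4, 5; 4 runs 5, 8, 11, 14, 17; 3 runs 3, 6, 9, 12, 15 — each is linear in n (n = 1, 2, …).
For term 8, n = 8, so the run lengths are 8, 26, 24.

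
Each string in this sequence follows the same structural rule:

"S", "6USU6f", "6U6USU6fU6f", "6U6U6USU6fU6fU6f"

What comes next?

6U6U6U6USU6fU6fU6fU6f

Each term wraps the previous one in 6U on the left and U6f on the right.
So the next term is 6U·6U6U6USU6fU6fU6f·U6f.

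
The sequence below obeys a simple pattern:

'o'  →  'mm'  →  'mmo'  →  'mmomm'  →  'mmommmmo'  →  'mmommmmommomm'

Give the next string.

mmommmmommommmmommmmo

This is a Fibonacci-style word recurrence s(k) = s(k−1)·s(k−2): e.g. mm·o = mmo.
So term 7 is mmommmmommomm·mmommmmo.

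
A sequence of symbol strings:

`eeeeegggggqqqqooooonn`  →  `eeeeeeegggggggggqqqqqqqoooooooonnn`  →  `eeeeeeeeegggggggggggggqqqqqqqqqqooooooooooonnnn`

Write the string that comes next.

Term n consists of 2n+3 e's, followed by 4n+1 g's, followed by 3n+1 q's, followed by 3n+2 o's, followed by n+1 n's (n = 1, 2, …).
Setting n = 4 gives 11, 17, 13, 14, 5 characters in each block.

eeeeeeeeeeegggggggggggggggggqqqqqqqqqqqqqoooooooooooooonnnnn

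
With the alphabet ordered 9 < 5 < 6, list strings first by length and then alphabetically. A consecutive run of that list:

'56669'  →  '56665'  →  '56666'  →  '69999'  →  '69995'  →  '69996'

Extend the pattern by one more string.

69959

The successor of 69996 increments the rightmost position that isn't already 6 and resets every position after it to 9.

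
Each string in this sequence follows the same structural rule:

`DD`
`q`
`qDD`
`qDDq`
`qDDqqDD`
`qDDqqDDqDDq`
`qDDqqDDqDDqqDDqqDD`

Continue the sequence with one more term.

Each term (from the third on) is the previous term followed by the one before it: term 3 = q·DD = qDD.
The next term joins qDDqqDDqDDqqDDqqDD and qDDqqDDqDDq.

qDDqqDDqDDqqDDqqDDqDDqqDDqDDq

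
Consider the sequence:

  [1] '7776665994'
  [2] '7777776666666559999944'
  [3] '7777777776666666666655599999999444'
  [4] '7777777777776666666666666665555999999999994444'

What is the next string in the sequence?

7777777777777776666666666666666666555559999999999999944444

The n-th term is 3n 7's then 4n-1 6's then n 5's then 3n-1 9's then n 4's (n = 1, 2, …).
At n = 5 the blocks have lengths 15, 19, 5, 14, 5.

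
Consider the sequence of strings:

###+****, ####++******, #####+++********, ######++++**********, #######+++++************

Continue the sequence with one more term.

########++++++**************

Reading off run lengths: # runs 3, 4, 5, 6, 7; + runs 1, 2, 3, 4, 5; * runs 4, 6, 8, 10, 12 — each is linear in n, where the shown terms are n = 2, 3, 4, 5, 6.
At n = 7 the blocks have lengths 8, 6, 14.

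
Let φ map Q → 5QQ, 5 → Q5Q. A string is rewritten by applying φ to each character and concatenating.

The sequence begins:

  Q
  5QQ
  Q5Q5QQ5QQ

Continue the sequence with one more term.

Expanding Q5Q5QQ5QQ: Q→5QQ, 5→Q5Q, Q→5QQ, 5→Q5Q, Q→5QQ, Q→5QQ, 5→Q5Q, Q→5QQ, Q→5QQ. Concatenated: 5QQ Q5Q 5QQ Q5Q 5QQ 5QQ Q5Q 5QQ 5QQ.

5QQQ5Q5QQQ5Q5QQ5QQQ5Q5QQ5QQ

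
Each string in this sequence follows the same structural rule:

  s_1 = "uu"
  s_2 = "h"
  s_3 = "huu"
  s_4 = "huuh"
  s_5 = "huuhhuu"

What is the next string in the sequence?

huuhhuuhuuh

This is a Fibonacci-style word recurrence s(k) = s(k−1)·s(k−2): e.g. h·uu = huu.
Continuing: huuhhuu · huuh gives term 6.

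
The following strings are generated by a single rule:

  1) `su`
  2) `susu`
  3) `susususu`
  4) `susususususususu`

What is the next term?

s(k+1) = s(k)·s(k) — each term doubles the last.
Doubling susususususususu:

susususususususususususususususu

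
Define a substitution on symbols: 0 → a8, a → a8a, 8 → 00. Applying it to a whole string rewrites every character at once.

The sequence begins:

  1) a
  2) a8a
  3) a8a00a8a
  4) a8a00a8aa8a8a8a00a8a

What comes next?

a8a00a8aa8a8a8a00a8aa8a00a8a00a8a00a8aa8a8a8a00a8a

Applying the rule to each of the 20 symbols of a8a00a8aa8a8a8a00a8a gives the pieces a8a 00 a8a a8 a8 a8a 00 a8a a8a 00 a8a 00 a8a 00 a8a a8 a8 a8a 00 a8a, which concatenate to the answer.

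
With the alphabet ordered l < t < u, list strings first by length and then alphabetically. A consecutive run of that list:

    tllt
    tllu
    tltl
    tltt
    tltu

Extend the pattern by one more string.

The successor of tltu increments the rightmost position that isn't already u and resets every position after it to l.

tlul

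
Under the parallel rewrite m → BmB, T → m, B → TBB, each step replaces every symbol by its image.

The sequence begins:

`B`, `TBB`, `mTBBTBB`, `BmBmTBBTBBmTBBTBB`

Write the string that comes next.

Rewriting the 17 symbols of BmBmTBBTBBmTBBTBB one by one yields TBB BmB TBB BmB m TBB TBB m TBB TBB BmB m TBB TBB m TBB TBB; concatenated:

TBBBmBTBBBmBmTBBTBBmTBBTBBBmBmTBBTBBmTBBTBB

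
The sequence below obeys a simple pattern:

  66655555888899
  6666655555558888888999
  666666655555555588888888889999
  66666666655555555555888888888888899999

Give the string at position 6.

Reading off run lengths: 6 runs 3, 5, 7, 9; 5 runs 5, 7, 9, 11; 8 runs 4, 7, 10, 13; 9 runs 2, 3, 4, 5 — each is linear in n, where the shown terms are n = 2, 3, 4, 5.
Setting n = 7 gives 13, 15, 19, 7 characters in each block.

666666666666655555555555555588888888888888888889999999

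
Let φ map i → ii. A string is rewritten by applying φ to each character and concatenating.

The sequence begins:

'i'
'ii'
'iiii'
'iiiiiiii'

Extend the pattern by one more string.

iiiiiiiiiiiiiiii

Expanding iiiiiiii: i→ii, i→ii, i→ii, i→ii, i→ii, i→ii, i→ii, i→ii. Concatenated: ii ii ii ii ii ii ii ii.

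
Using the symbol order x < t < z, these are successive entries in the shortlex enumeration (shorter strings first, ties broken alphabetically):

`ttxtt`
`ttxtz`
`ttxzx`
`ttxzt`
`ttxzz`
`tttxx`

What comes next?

tttxt

Find the rightmost character of tttxx below z, bump it to the next letter, and reset everything to its right to x.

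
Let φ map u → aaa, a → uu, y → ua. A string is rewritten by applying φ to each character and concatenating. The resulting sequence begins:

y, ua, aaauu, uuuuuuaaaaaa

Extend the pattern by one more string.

Expanding uuuuuuaaaaaa: u→aaa, u→aaa, u→aaa, u→aaa, u→aaa, u→aaa, a→uu, a→uu, a→uu, a→uu, a→uu, a→uu. Concatenated: aaa aaa aaa aaa aaa aaa uu uu uu uu uu uu.

aaaaaaaaaaaaaaaaaauuuuuuuuuuuu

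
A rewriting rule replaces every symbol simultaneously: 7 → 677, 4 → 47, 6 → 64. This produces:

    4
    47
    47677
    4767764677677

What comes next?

476776467767764476467767764677677

φ(4767764677677) expands symbol-by-symbol to 47 677 64 677 677 64 47 64 677 677 64 677 677; joining the 13 pieces gives the next term.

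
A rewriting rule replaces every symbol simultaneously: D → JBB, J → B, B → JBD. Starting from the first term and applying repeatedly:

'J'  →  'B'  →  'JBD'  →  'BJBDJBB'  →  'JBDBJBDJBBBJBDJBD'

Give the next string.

Rewriting the 17 symbols of JBDBJBDJBBBJBDJBD one by one yields B JBD JBB JBD B JBD JBB B JBD JBD JBD B JBD JBB B JBD JBB; concatenated:

BJBDJBBJBDBJBDJBBBJBDJBDJBDBJBDJBBBJBDJBB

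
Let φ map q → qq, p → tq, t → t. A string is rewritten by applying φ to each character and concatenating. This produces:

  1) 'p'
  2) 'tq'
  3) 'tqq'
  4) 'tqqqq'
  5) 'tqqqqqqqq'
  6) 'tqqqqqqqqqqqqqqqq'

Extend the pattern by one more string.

φ(tqqqqqqqqqqqqqqqq) expands symbol-by-symbol to t qq qq qq qq qq qq qq qq qq qq qq qq qq qq qq qq; joining the 17 pieces gives the next term.

tqqqqqqqqqqqqqqqqqqqqqqqqqqqqqqqq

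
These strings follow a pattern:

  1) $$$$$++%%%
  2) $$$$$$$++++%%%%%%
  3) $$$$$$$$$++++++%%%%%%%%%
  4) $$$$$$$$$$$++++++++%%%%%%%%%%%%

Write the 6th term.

$$$$$$$$$$$$$$$++++++++++++%%%%%%%%%%%%%%%%%%

Reading off run lengths: $ runs 5, 7, 9, 11; + runs 2, 4, 6, 8; % runs 3, 6, 9, 12 — each is linear in n (n = 1, 2, …).
Setting n = 6 gives 15, 12, 18 characters in each block.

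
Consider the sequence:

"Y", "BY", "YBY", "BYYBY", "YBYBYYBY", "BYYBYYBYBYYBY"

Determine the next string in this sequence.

YBYBYYBYBYYBYYBYBYYBY

From term 3 onward, concatenate the second-to-last term with the last: Y·BY = YBY, BY·YBY = BYYBY, …
So term 7 is YBYBYYBY·BYYBYYBYBYYBY.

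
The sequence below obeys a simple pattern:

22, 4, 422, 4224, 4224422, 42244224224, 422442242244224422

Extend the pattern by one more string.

This is a Fibonacci-style word recurrence s(k) = s(k−1)·s(k−2): e.g. 4·22 = 422.
The next term joins 422442242244224422 and 42244224224.

42244224224422442242244224224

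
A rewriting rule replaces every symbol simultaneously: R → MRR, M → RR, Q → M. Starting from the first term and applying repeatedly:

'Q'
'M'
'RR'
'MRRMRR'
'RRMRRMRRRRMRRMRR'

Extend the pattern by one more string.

MRRMRRRRMRRMRRRRMRRMRRMRRMRRRRMRRMRRRRMRRMRR

Replace each of the 16 characters of RRMRRMRRRRMRRMRR in place — MRR MRR RR MRR MRR RR MRR MRR MRR MRR RR MRR MRR RR MRR MRR — and concatenate.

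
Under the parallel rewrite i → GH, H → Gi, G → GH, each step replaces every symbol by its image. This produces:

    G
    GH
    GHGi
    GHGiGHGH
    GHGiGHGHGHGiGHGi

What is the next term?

GHGiGHGHGHGiGHGiGHGiGHGHGHGiGHGH

Replace each of the 16 characters of GHGiGHGHGHGiGHGi in place — GH Gi GH GH GH Gi GH Gi GH Gi GH GH GH Gi GH GH — and concatenate.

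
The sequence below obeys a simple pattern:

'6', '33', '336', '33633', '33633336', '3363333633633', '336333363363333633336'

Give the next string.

From term 3 onward, concatenate the last term with the second-to-last: 33·6 = 336, 336·33 = 33633, …
The next term joins 336333363363333633336 and 3363333633633.

3363333633633336333363363333633633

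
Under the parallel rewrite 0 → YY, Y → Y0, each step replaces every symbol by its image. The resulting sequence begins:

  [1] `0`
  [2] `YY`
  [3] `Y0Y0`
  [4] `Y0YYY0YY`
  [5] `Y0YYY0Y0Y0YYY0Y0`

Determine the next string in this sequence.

Y0YYY0Y0Y0YYY0YYY0YYY0Y0Y0YYY0YY

φ(Y0YYY0Y0Y0YYY0Y0) expands symbol-by-symbol to Y0 YY Y0 Y0 Y0 YY Y0 YY Y0 YY Y0 Y0 Y0 YY Y0 YY; joining the 16 pieces gives the next term.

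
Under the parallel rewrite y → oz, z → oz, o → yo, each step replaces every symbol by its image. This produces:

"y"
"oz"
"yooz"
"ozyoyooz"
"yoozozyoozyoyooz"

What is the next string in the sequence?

Replace each of the 16 characters of yoozozyoozyoyooz in place — oz yo yo oz yo oz oz yo yo oz oz yo oz yo yo oz — and concatenate.

ozyoyoozyoozozyoyoozozyoozyoyooz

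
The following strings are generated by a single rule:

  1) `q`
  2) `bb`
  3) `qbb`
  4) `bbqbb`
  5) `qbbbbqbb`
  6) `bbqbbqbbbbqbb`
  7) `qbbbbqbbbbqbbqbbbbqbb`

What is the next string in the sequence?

This is a Fibonacci-style word recurrence s(k) = s(k−2)·s(k−1): e.g. q·bb = qbb.
Continuing: bbqbbqbbbbqbb · qbbbbqbbbbqbbqbbbbqbb gives term 8.

bbqbbqbbbbqbbqbbbbqbbbbqbbqbbbbqbb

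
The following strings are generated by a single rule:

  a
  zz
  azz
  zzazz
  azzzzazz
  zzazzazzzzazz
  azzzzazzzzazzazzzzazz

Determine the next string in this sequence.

zzazzazzzzazzazzzzazzzzazzazzzzazz

Each term (from the third on) is the two preceding terms concatenated in order: term 3 = a·zz = azz.
So term 8 is zzazzazzzzazz·azzzzazzzzazzazzzzazz.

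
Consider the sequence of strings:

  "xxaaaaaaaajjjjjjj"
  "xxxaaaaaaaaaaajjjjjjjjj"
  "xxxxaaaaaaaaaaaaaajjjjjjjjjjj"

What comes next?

Each string has the form x^{n} a^{3n+2} j^{2n+3}, where the shown terms are n = 2, 3, 4.
For the next term, n = 5, so the run lengths are 5, 17, 13.

xxxxxaaaaaaaaaaaaaaaaajjjjjjjjjjjjj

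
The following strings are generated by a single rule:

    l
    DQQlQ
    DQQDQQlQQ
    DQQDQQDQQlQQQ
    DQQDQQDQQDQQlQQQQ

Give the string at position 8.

DQQDQQDQQDQQDQQDQQDQQlQQQQQQQ

s(k+1) = DQQ·s(k)·Q, so each term gains DQQ as a prefix and Q as a suffix.
From DQQDQQDQQDQQlQQQQ, 3 further steps: DQQDQQDQQDQQlQQQQ → DQQDQQDQQDQQDQQlQQQQQ → DQQDQQDQQDQQDQQDQQlQQQQQQ → (answer).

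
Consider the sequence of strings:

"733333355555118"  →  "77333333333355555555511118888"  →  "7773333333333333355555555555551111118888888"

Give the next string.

777733333333333333333355555555555555555111111118888888888

Each string has the form 7^{n} 3^{4n+2} 5^{4n+1} 1^{2n} 8^{3n-2} (n = 1, 2, …).
Setting n = 4 gives 4, 18, 17, 8, 10 characters in each block.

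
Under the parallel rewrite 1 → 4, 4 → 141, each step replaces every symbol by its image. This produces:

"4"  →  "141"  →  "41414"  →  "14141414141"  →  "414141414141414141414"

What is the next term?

1414141414141414141414141414141414141414141

Applying the rule to each of the 21 symbols of 414141414141414141414 gives the pieces 141 4 141 4 141 4 141 4 141 4 141 4 141 4 141 4 141 4 141 4 141, which concatenate to the answer.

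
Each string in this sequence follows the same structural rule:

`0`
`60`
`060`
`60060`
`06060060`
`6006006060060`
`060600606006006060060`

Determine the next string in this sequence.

From term 3 onward, concatenate the second-to-last term with the last: 0·60 = 060, 60·060 = 60060, …
So term 8 is 6006006060060·060600606006006060060.

6006006060060060600606006006060060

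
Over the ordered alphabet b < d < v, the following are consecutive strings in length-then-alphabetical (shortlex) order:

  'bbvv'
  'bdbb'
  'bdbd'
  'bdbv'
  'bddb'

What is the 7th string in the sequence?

Stepping forward 2 times from bddb: bddb → bddd, then the target.

bddv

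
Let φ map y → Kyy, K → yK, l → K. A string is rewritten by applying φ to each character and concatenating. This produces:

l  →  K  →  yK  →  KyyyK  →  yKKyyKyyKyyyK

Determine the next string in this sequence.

Replace each of the 13 characters of yKKyyKyyKyyyK in place — Kyy yK yK Kyy Kyy yK Kyy Kyy yK Kyy Kyy Kyy yK — and concatenate.

KyyyKyKKyyKyyyKKyyKyyyKKyyKyyKyyyK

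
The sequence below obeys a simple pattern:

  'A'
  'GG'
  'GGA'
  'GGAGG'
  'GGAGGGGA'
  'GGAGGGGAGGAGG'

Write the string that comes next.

GGAGGGGAGGAGGGGAGGGGA

From term 3 onward, concatenate the last term with the second-to-last: GG·A = GGA, GGA·GG = GGAGG, …
So term 7 is GGAGGGGAGGAGG·GGAGGGGA.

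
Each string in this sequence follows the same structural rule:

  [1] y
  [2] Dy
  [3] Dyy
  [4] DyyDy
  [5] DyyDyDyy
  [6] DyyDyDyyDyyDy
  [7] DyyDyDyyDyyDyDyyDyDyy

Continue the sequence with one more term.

DyyDyDyyDyyDyDyyDyDyyDyyDyDyyDyyDy

Each term (from the third on) is the previous term followed by the one before it: term 3 = Dy·y = Dyy.
The next term joins DyyDyDyyDyyDyDyyDyDyy and DyyDyDyyDyyDy.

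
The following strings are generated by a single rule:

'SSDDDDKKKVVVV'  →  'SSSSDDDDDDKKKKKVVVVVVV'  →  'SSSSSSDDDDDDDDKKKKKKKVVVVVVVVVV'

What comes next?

Term n consists of 2n S's, followed by 2n+2 D's, followed by 2n+1 K's, followed by 3n+1 V's (n = 1, 2, …).
At n = 4 the blocks have lengths 8, 10, 9, 13.

SSSSSSSSDDDDDDDDDDKKKKKKKKKVVVVVVVVVVVVV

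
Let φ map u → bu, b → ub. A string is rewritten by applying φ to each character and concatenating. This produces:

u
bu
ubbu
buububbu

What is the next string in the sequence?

ubbubuubbuububbu

Expanding buububbu: b→ub, u→bu, u→bu, b→ub, u→bu, b→ub, b→ub, u→bu. Concatenated: ub bu bu ub bu ub ub bu.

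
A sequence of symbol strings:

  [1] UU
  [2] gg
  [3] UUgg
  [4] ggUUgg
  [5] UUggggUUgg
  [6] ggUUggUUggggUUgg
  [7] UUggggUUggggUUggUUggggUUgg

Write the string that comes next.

ggUUggUUggggUUggUUggggUUggggUUggUUggggUUgg

Each term (from the third on) is the two preceding terms concatenated in order: term 3 = UU·gg = UUgg.
Continuing: ggUUggUUggggUUgg · UUggggUUggggUUggUUggggUUgg gives term 8.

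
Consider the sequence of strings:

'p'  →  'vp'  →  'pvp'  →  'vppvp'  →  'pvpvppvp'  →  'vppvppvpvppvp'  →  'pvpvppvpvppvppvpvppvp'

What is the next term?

This is a Fibonacci-style word recurrence s(k) = s(k−2)·s(k−1): e.g. p·vp = pvp.
The next term joins vppvppvpvppvp and pvpvppvpvppvppvpvppvp.

vppvppvpvppvppvpvppvpvppvppvpvppvp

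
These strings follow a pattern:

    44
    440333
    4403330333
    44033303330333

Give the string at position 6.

Every step adds 0333 to the end: s(k+1) = s(k)·0333.
From 44033303330333, 2 further steps: 44033303330333 → 440333033303330333 → (answer).

4403330333033303330333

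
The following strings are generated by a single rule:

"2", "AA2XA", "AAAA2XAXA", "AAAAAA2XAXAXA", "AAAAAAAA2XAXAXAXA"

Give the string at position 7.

Every step adds AA to the front and XA to the end of the previous string.
From AAAAAAAA2XAXAXAXA, 2 further steps: AAAAAAAA2XAXAXAXA → AAAAAAAAAA2XAXAXAXAXA → (answer).

AAAAAAAAAAAA2XAXAXAXAXAXA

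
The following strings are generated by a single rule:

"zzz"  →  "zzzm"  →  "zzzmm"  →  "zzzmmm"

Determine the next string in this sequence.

Each term is the previous one with m appended.
One more step from zzzmmm gives the answer.

zzzmmmm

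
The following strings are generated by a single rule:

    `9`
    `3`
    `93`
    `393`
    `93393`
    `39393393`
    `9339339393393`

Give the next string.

This is a Fibonacci-style word recurrence s(k) = s(k−2)·s(k−1): e.g. 9·3 = 93.
The next term joins 39393393 and 9339339393393.

393933939339339393393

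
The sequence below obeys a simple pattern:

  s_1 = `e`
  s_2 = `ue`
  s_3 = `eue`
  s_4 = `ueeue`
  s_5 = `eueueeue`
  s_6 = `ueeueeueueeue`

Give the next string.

eueueeueueeueeueueeue

Each term (from the third on) is the two preceding terms concatenated in order: term 3 = e·ue = eue.
So term 7 is eueueeue·ueeueeueueeue.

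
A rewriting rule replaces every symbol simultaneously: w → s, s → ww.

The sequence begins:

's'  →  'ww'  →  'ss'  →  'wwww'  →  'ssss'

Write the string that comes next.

Expanding ssss: s→ww, s→ww, s→ww, s→ww. Concatenated: ww ww ww ww.

wwwwwwww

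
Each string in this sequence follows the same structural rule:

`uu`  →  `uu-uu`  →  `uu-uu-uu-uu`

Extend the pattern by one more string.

Every step duplicates the string with '-' between the halves.
Doubling uu-uu-uu-uu with '-' between the halves:

uu-uu-uu-uu-uu-uu-uu-uu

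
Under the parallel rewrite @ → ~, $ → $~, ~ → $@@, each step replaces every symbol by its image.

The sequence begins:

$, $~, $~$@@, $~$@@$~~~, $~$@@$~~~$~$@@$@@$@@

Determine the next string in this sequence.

Rewriting the 20 symbols of $~$@@$~~~$~$@@$@@$@@ one by one yields $~ $@@ $~ ~ ~ $~ $@@ $@@ $@@ $~ $@@ $~ ~ ~ $~ ~ ~ $~ ~ ~; concatenated:

$~$@@$~~~$~$@@$@@$@@$~$@@$~~~$~~~$~~~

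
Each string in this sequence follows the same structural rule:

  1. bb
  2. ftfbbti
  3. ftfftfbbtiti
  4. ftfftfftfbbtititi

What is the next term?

ftfftfftfftfbbtitititi

Every step adds ftf to the front and ti to the end of the previous string.
One more step from ftfftfftfbbtititi gives the answer.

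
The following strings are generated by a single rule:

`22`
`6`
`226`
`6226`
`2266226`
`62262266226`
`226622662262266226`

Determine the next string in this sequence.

62262266226226622662262266226

Each term (from the third on) is the two preceding terms concatenated in order: term 3 = 22·6 = 226.
So term 8 is 62262266226·226622662262266226.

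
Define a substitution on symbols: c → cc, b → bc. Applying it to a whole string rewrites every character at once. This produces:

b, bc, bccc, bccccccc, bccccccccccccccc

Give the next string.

Applying the rule to each of the 16 symbols of bccccccccccccccc gives the pieces bc cc cc cc cc cc cc cc cc cc cc cc cc cc cc cc, which concatenate to the answer.

bccccccccccccccccccccccccccccccc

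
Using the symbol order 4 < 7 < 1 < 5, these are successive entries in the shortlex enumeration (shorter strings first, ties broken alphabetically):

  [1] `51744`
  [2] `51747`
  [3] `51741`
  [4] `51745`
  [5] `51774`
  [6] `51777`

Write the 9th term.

51714

Continuing the enumeration 3 steps past 51777: 51777 → 51771 → 51775 → (answer).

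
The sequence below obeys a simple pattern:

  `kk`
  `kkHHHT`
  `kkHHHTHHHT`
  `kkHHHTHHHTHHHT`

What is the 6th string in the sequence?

kkHHHTHHHTHHHTHHHTHHHT

The strings grow by a fixed suffix HHHT each time.
From kkHHHTHHHTHHHT, 2 further steps: kkHHHTHHHTHHHT → kkHHHTHHHTHHHTHHHT → (answer).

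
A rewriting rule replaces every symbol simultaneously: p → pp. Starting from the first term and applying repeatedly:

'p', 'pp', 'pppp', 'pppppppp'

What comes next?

Apply φ to pppppppp symbol by symbol: p→pp, p→pp, p→pp, p→pp, p→pp, p→pp, p→pp, p→pp; joined: pp pp pp pp pp pp pp pp.

pppppppppppppppp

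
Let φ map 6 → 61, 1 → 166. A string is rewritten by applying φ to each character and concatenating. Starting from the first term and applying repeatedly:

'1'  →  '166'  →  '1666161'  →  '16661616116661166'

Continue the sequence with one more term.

φ(16661616116661166) expands symbol-by-symbol to 166 61 61 61 166 61 166 61 166 166 61 61 61 166 166 61 61; joining the 17 pieces gives the next term.

16661616116661166611661666161611661666161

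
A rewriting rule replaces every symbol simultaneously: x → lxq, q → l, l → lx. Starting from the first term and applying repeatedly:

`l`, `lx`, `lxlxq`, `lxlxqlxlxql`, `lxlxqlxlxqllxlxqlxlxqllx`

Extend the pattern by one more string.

lxlxqlxlxqllxlxqlxlxqllxlxlxqlxlxqllxlxqlxlxqllxlxlxq

Applying the rule to each of the 24 symbols of lxlxqlxlxqllxlxqlxlxqllx gives the pieces lx lxq lx lxq l lx lxq lx lxq l lx lx lxq lx lxq l lx lxq lx lxq l lx lx lxq, which concatenate to the answer.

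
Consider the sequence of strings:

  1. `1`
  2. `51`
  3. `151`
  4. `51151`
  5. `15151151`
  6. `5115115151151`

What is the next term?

151511515115115151151

Each term (from the third on) is the two preceding terms concatenated in order: term 3 = 1·51 = 151.
So term 7 is 15151151·5115115151151.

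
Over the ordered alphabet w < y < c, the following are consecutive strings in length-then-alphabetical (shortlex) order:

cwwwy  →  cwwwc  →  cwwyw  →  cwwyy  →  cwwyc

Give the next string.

Treat cwwyc as a base-3 numeral over the given alphabet and add one, carrying through any trailing c's.

cwwcw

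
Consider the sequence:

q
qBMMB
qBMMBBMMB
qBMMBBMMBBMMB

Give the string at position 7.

The strings grow by a fixed suffix BMMB each time.
From qBMMBBMMBBMMB, 3 further steps: qBMMBBMMBBMMB → qBMMBBMMBBMMBBMMB → qBMMBBMMBBMMBBMMBBMMB → (answer).

qBMMBBMMBBMMBBMMBBMMBBMMB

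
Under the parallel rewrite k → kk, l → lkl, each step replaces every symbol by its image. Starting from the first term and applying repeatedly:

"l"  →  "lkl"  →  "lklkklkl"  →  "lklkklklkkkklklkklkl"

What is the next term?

Rewriting the 20 symbols of lklkklklkkkklklkklkl one by one yields lkl kk lkl kk kk lkl kk lkl kk kk kk kk lkl kk lkl kk kk lkl kk lkl; concatenated:

lklkklklkkkklklkklklkkkkkkkklklkklklkkkklklkklkl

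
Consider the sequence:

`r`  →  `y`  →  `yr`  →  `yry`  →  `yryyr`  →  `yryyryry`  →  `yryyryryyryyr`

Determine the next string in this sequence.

yryyryryyryyryryyryry

This is a Fibonacci-style word recurrence s(k) = s(k−1)·s(k−2): e.g. y·r = yr.
Continuing: yryyryryyryyr · yryyryry gives term 8.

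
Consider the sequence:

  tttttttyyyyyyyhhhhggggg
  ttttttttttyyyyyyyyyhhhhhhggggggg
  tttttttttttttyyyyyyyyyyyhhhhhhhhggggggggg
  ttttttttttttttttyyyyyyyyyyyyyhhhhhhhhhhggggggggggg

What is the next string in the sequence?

The n-th term is 3n+1 t's then 2n+3 y's then 2n h's then 2n+1 g's, where the shown terms are n = 2, 3, 4, 5.
At n = 6 the blocks have lengths 19, 15, 12, 13.

tttttttttttttttttttyyyyyyyyyyyyyyyhhhhhhhhhhhhggggggggggggg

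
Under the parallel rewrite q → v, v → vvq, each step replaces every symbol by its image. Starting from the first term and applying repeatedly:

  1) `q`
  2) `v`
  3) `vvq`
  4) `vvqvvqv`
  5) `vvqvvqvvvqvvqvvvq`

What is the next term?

vvqvvqvvvqvvqvvvqvvqvvqvvvqvvqvvvqvvqvvqv

φ(vvqvvqvvvqvvqvvvq) expands symbol-by-symbol to vvq vvq v vvq vvq v vvq vvq vvq v vvq vvq v vvq vvq vvq v; joining the 17 pieces gives the next term.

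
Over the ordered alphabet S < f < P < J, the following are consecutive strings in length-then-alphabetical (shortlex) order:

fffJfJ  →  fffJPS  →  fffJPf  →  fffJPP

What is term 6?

fffJJS

Advancing 2 positions from fffJPP through fffJPP → fffJPJ reaches term 6.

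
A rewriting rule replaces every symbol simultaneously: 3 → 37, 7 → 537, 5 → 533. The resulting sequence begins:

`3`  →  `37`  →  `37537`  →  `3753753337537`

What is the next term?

375375333753753337373753753337537

Replace each of the 13 characters of 3753753337537 in place — 37 537 533 37 537 533 37 37 37 537 533 37 537 — and concatenate.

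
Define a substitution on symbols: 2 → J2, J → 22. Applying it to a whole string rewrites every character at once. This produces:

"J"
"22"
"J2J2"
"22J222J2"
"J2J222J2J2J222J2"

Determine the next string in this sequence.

22J222J2J2J222J222J222J2J2J222J2

Applying the rule to each of the 16 symbols of J2J222J2J2J222J2 gives the pieces 22 J2 22 J2 J2 J2 22 J2 22 J2 22 J2 J2 J2 22 J2, which concatenate to the answer.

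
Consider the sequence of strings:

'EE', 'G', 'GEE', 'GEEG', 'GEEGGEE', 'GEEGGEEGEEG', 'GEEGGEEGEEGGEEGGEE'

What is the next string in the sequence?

GEEGGEEGEEGGEEGGEEGEEGGEEGEEG

This is a Fibonacci-style word recurrence s(k) = s(k−1)·s(k−2): e.g. G·EE = GEE.
Continuing: GEEGGEEGEEGGEEGGEE · GEEGGEEGEEG gives term 8.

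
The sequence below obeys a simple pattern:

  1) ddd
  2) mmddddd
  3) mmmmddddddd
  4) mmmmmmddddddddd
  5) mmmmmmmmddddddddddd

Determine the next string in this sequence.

Every step adds mm to the front and dd to the end of the previous string.
Applying this once more to mmmmmmmmddddddddddd:

mmmmmmmmmmddddddddddddd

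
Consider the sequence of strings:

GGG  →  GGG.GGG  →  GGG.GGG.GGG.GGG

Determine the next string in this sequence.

Every step duplicates the string with '.' between the halves.
So the next term is two copies of GGG.GGG.GGG.GGG with '.' between the halves.

GGG.GGG.GGG.GGG.GGG.GGG.GGG.GGG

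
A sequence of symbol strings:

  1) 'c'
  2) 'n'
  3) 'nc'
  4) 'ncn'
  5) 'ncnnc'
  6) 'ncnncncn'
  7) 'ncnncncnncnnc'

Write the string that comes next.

From term 3 onward, concatenate the last term with the second-to-last: n·c = nc, nc·n = ncn, …
So term 8 is ncnncncnncnnc·ncnncncn.

ncnncncnncnncncnncncn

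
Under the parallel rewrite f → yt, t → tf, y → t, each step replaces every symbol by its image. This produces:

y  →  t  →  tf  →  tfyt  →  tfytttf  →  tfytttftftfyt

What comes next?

tfytttftftfyttfyttfytttf

Replace each of the 13 characters of tfytttftftfyt in place — tf yt t tf tf tf yt tf yt tf yt t tf — and concatenate.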